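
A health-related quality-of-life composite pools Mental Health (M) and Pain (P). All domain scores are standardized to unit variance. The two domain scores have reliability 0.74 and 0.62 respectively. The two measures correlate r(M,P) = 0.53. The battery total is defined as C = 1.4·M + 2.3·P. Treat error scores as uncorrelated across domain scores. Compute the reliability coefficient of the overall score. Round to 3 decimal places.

Var(C) = 1.4² + 2.3² + 2·[3.22·0.53] = 7.25 + 3.4132 = 10.6632.
Under uncorrelated errors the observed covariances equal the true-score covariances, so only the own-variance terms attenuate.
True-score variance = [1.4²·0.74 + 2.3²·0.62] + 3.4132 = 4.7302 + 3.4132 = 8.1434.
Reliability = 8.1434 / 10.6632 = 0.764.

0.764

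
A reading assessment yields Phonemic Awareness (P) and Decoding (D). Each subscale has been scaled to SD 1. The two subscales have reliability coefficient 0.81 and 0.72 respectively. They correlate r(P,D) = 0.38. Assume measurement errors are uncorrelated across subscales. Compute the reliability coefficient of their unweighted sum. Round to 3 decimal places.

0.830

Var(P+D) = 2 + 2·[0.38] = 2 + 0.76 = 2.76.
With uncorrelated errors the cross-covariances are all true-score covariance, so they carry over unchanged; only the diagonal terms shrink to ρᵢσᵢ².
True-score variance = [0.81 + 0.72] + 0.76 = 1.53 + 0.76 = 2.29.
Reliability = 2.29 / 2.76 = 0.830.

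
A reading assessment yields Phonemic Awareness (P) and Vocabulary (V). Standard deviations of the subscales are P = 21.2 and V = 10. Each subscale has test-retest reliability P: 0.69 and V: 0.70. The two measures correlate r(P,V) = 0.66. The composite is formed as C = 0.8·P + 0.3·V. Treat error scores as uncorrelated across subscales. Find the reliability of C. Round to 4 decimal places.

0.7475

Var(C) = 0.8²·21.2² + 0.3²·10² + 2·[0.24·21.2·10·0.66] = 296.642 + 67.1616 = 363.803.
Because errors are independent across components, Cov(Tᵢ,Tⱼ) = Cov(Xᵢ,Xⱼ); the off-diagonal part of the true-score variance is the same as above.
True-score variance = [0.8²·21.2²·0.69 + 0.3²·10²·0.70] + 67.1616 = 204.773 + 67.1616 = 271.934.
Reliability = 271.934 / 363.803 = 0.7475.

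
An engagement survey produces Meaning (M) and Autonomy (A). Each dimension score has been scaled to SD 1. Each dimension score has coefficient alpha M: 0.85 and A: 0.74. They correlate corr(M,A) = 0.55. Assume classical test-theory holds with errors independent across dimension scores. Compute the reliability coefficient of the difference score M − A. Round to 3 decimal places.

0.544

Var(M−A) = 1 + 1 − 2·0.55 = 2 − 1.1 = 0.9.
With uncorrelated errors the cross-covariances are all true-score covariance, so they carry over unchanged; only the diagonal terms shrink to ρᵢσᵢ².
True-score variance = [0.85 + 0.74] − 1.1 = 1.59 − 1.1 = 0.49.
Reliability = 0.49 / 0.9 = 0.544.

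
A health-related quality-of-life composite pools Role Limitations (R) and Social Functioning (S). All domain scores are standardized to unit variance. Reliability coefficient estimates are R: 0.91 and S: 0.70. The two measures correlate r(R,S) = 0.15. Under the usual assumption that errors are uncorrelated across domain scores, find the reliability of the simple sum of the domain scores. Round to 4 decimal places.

0.8304

Var(R+S) = 2 + 2·[0.15] = 2 + 0.3 = 2.3.
With uncorrelated errors the cross-covariances are all true-score covariance, so they carry over unchanged; only the diagonal terms shrink to ρᵢσᵢ².
True-score variance = [0.91 + 0.70] + 0.3 = 1.61 + 0.3 = 1.91.
Reliability = 1.91 / 2.3 = 0.8304.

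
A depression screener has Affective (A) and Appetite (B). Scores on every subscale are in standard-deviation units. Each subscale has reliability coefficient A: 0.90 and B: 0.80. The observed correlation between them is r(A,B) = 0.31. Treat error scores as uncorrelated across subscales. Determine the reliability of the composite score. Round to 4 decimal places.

0.8855

Var(A+B) = 2 + 2·[0.31] = 2 + 0.62 = 2.62.
Under uncorrelated errors the observed covariances equal the true-score covariances, so only the own-variance terms attenuate.
True-score variance = [0.90 + 0.80] + 0.62 = 1.7 + 0.62 = 2.32.
Reliability = 2.32 / 2.62 = 0.8855.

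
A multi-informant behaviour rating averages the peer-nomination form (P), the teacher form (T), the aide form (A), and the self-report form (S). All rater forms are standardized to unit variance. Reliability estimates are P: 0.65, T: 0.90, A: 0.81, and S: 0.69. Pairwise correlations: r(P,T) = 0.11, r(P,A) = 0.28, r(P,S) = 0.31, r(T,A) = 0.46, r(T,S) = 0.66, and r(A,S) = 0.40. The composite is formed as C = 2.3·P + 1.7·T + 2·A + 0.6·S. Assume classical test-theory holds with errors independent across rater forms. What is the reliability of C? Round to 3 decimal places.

0.865

Var(C) = 2.3² + 1.7² + 2² + 0.6² + 2·[3.91·0.11 + 4.6·0.28 + 1.38·0.31 + 3.4·0.46 + 1.02·0.66 + 1.2·0.40] = 12.54 + 9.7262 = 22.2662.
With uncorrelated errors the cross-covariances are all true-score covariance, so they carry over unchanged; only the diagonal terms shrink to ρᵢσᵢ².
True-score variance = [2.3²·0.65 + 1.7²·0.90 + 2²·0.81 + 0.6²·0.69] + 9.7262 = 9.5279 + 9.7262 = 19.2541.
Reliability = 19.2541 / 22.2662 = 0.865.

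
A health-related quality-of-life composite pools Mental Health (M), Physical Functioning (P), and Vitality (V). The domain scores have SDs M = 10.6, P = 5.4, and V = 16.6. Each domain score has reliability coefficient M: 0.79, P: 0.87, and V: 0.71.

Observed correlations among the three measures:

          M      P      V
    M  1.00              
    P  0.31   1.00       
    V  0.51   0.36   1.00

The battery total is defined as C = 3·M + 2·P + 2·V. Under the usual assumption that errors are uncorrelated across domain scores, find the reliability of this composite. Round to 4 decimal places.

0.8552

Var(C) = 3²·10.6² + 2²·5.4² + 2²·16.6² + 2·[6·10.6·5.4·0.31 + 6·10.6·16.6·0.51 + 4·5.4·16.6·0.36] = 2230.12 + 1547.97 = 3778.09.
Because errors are independent across components, Cov(Tᵢ,Tⱼ) = Cov(Xᵢ,Xⱼ); the off-diagonal part of the true-score variance is the same as above.
True-score variance = [3²·10.6²·0.79 + 2²·5.4²·0.87 + 2²·16.6²·0.71] + 1547.97 = 1682.95 + 1547.97 = 3230.92.
Reliability = 3230.92 / 3778.09 = 0.8552.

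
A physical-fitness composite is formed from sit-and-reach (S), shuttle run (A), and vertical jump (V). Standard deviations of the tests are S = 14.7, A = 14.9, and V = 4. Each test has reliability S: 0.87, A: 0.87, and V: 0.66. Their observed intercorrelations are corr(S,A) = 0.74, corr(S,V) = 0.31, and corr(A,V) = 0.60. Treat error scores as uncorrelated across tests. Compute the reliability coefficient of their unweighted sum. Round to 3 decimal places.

Var(S+A+V) = 14.7² + 14.9² + 4² + 2·[14.7·14.9·0.74 + 14.7·4·0.31 + 14.9·4·0.60] = 454.1 + 432.14 = 886.24.
Under uncorrelated errors the observed covariances equal the true-score covariances, so only the own-variance terms attenuate.
True-score variance = [14.7²·0.87 + 14.9²·0.87 + 4²·0.66] + 432.14 = 391.707 + 432.14 = 823.847.
Reliability = 823.847 / 886.24 = 0.930.

0.930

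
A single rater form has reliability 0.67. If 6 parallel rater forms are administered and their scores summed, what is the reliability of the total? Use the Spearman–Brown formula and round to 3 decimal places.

0.924

ρ_k = kρ / (1 + (k−1)ρ) = 6·0.67 / (1 + 5·0.67) = 4.020 / 4.350 = 0.924.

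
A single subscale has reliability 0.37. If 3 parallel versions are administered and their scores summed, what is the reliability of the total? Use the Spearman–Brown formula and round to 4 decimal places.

ρ_k = kρ / (1 + (k−1)ρ) = 3·0.37 / (1 + 2·0.37) = 1.110 / 1.740 = 0.6379.

0.6379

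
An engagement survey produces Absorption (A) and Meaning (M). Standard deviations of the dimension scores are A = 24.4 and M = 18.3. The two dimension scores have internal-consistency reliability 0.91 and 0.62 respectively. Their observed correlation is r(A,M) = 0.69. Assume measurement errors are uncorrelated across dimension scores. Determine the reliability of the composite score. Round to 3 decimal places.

0.883

Var(A+M) = 24.4² + 18.3² + 2·[24.4·18.3·0.69] = 930.25 + 616.198 = 1546.45.
Because errors are independent across components, Cov(Tᵢ,Tⱼ) = Cov(Xᵢ,Xⱼ); the off-diagonal part of the true-score variance is the same as above.
True-score variance = [24.4²·0.91 + 18.3²·0.62] + 616.198 = 749.409 + 616.198 = 1365.61.
Reliability = 1365.61 / 1546.45 = 0.883.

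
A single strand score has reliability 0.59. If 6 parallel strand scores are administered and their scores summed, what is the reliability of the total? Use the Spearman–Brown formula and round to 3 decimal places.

0.896

ρ_k = kρ / (1 + (k−1)ρ) = 6·0.59 / (1 + 5·0.59) = 3.540 / 3.950 = 0.896.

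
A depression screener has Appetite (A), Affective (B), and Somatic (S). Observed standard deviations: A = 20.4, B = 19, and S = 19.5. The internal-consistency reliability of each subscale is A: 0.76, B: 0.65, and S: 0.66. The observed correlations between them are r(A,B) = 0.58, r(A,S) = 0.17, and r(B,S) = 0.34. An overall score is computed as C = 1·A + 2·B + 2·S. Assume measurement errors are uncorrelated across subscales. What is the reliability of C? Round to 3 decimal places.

0.798

Var(C) = 20.4² + 2²·19² + 2²·19.5² + 2·[2·20.4·19·0.58 + 2·20.4·19.5·0.17 + 4·19·19.5·0.34] = 3381.16 + 2177.5 = 5558.66.
With uncorrelated errors the cross-covariances are all true-score covariance, so they carry over unchanged; only the diagonal terms shrink to ρᵢσᵢ².
True-score variance = [20.4²·0.76 + 2²·19²·0.65 + 2²·19.5²·0.66] + 2177.5 = 2258.74 + 2177.5 = 4436.24.
Reliability = 4436.24 / 5558.66 = 0.798.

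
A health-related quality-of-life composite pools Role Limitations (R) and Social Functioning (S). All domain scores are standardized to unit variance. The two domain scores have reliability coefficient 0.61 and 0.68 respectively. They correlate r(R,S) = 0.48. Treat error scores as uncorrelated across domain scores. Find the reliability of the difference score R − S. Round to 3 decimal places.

Var(R−S) = 1 + 1 − 2·0.48 = 2 − 0.96 = 1.04.
Under uncorrelated errors the observed covariances equal the true-score covariances, so only the own-variance terms attenuate.
True-score variance = [0.61 + 0.68] − 0.96 = 1.29 − 0.96 = 0.33.
Reliability = 0.33 / 1.04 = 0.317.

0.317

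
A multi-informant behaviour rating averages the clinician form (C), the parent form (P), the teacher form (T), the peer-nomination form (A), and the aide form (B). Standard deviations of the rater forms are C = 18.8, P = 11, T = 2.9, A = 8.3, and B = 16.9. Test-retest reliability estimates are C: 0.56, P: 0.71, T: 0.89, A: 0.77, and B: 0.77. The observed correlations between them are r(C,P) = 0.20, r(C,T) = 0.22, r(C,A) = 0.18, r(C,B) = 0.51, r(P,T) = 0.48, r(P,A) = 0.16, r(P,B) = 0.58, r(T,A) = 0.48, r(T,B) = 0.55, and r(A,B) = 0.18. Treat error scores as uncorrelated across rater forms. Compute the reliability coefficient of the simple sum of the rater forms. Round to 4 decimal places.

0.8419

Var(C+P+T+A+B) = 18.8² + 11² + 2.9² + 8.3² + 16.9² + 2·[18.8·11·0.20 + 18.8·2.9·0.22 + 18.8·8.3·0.18 + 18.8·16.9·0.51 + 11·2.9·0.48 + 11·8.3·0.16 + 11·16.9·0.58 + 2.9·8.3·0.48 + 2.9·16.9·0.55 + 8.3·16.9·0.18] = 837.35 + 889.957 = 1727.31.
Because errors are independent across components, Cov(Tᵢ,Tⱼ) = Cov(Xᵢ,Xⱼ); the off-diagonal part of the true-score variance is the same as above.
True-score variance = [18.8²·0.56 + 11²·0.71 + 2.9²·0.89 + 8.3²·0.77 + 16.9²·0.77] + 889.957 = 564.286 + 889.957 = 1454.24.
Reliability = 1454.24 / 1727.31 = 0.8419.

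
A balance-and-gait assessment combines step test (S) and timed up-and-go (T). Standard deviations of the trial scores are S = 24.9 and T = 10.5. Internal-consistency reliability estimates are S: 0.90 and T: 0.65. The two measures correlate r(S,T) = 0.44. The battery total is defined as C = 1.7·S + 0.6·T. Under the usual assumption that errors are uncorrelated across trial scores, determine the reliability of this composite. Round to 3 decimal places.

0.907

Var(C) = 1.7²·24.9² + 0.6²·10.5² + 2·[1.02·24.9·10.5·0.44] = 1831.52 + 234.678 = 2066.2.
Because errors are independent across components, Cov(Tᵢ,Tⱼ) = Cov(Xᵢ,Xⱼ); the off-diagonal part of the true-score variance is the same as above.
True-score variance = [1.7²·24.9²·0.90 + 0.6²·10.5²·0.65] + 234.678 = 1638.44 + 234.678 = 1873.12.
Reliability = 1873.12 / 2066.2 = 0.907.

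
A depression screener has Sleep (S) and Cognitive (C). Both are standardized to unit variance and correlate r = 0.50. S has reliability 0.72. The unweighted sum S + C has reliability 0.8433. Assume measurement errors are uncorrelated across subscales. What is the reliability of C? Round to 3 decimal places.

Var(S+C) = 2 + 2·0.50 = 3.000.
True-score variance = ρ_S + ρ_C + 2·0.50, so 0.8433 = (0.72 + ρ_C + 1.00) / 3.000.
ρ_C = 0.8433·3.000 − 0.72 − 1.00 = 0.810.

0.810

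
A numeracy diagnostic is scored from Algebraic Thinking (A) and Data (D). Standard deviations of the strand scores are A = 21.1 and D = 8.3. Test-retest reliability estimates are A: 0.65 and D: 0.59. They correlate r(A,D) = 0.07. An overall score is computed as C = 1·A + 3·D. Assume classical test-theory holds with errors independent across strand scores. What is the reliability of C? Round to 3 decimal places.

Var(C) = 21.1² + 3²·8.3² + 2·[3·21.1·8.3·0.07] = 1065.22 + 73.5546 = 1138.77.
Under uncorrelated errors the observed covariances equal the true-score covariances, so only the own-variance terms attenuate.
True-score variance = [21.1²·0.65 + 3²·8.3²·0.59] + 73.5546 = 655.192 + 73.5546 = 728.747.
Reliability = 728.747 / 1138.77 = 0.640.

0.640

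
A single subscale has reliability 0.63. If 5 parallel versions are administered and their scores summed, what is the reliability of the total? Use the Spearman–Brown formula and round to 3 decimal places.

ρ_k = kρ / (1 + (k−1)ρ) = 5·0.63 / (1 + 4·0.63) = 3.150 / 3.520 = 0.895.

0.895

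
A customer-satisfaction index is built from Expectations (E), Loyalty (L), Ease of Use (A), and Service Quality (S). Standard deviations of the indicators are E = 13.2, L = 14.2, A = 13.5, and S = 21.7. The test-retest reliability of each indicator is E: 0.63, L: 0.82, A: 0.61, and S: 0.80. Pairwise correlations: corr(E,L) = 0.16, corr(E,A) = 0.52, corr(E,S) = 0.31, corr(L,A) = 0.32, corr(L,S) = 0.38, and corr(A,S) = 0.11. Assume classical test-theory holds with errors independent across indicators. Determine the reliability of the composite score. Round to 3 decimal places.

Var(E+L+A+S) = 13.2² + 14.2² + 13.5² + 21.7² + 2·[13.2·14.2·0.16 + 13.2·13.5·0.52 + 13.2·21.7·0.31 + 14.2·13.5·0.32 + 14.2·21.7·0.38 + 13.5·21.7·0.11] = 1029.02 + 844.225 = 1873.24.
With uncorrelated errors the cross-covariances are all true-score covariance, so they carry over unchanged; only the diagonal terms shrink to ρᵢσᵢ².
True-score variance = [13.2²·0.63 + 14.2²·0.82 + 13.5²·0.61 + 21.7²·0.80] + 844.225 = 763 + 844.225 = 1607.23.
Reliability = 1607.23 / 1873.24 = 0.858.

0.858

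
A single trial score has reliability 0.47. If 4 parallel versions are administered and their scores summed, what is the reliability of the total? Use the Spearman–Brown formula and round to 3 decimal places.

0.780

ρ_k = kρ / (1 + (k−1)ρ) = 4·0.47 / (1 + 3·0.47) = 1.880 / 2.410 = 0.780.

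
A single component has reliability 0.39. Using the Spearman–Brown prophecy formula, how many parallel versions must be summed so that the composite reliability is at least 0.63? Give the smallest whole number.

k ≥ ρ*(1−ρ₁)/(ρ₁(1−ρ*)) = 0.63·0.61 / (0.39·0.37) = 2.663.
Smallest integer k = 3.

3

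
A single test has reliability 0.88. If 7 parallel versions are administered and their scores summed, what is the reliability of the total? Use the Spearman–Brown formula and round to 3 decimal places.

ρ_k = kρ / (1 + (k−1)ρ) = 7·0.88 / (1 + 6·0.88) = 6.160 / 6.280 = 0.981.

0.981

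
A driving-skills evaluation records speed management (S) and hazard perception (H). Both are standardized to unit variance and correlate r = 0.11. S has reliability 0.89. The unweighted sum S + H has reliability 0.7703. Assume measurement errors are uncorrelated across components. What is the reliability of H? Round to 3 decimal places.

Var(S+H) = 2 + 2·0.11 = 2.220.
True-score variance = ρ_S + ρ_H + 2·0.11, so 0.7703 = (0.89 + ρ_H + 0.22) / 2.220.
ρ_H = 0.7703·2.220 − 0.89 − 0.22 = 0.600.

0.600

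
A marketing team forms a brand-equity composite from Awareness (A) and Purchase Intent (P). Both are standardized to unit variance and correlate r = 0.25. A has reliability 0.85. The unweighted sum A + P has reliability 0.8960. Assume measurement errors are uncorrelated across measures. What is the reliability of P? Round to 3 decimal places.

Var(A+P) = 2 + 2·0.25 = 2.500.
True-score variance = ρ_A + ρ_P + 2·0.25, so 0.8960 = (0.85 + ρ_P + 0.50) / 2.500.
ρ_P = 0.8960·2.500 − 0.85 − 0.50 = 0.890.

0.890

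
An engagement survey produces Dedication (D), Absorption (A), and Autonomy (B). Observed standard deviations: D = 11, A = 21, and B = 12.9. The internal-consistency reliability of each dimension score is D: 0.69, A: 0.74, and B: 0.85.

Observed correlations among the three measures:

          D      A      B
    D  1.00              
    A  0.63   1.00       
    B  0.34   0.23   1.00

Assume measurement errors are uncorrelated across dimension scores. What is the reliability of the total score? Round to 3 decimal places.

Var(D+A+B) = 11² + 21² + 12.9² + 2·[11·21·0.63 + 11·12.9·0.34 + 21·12.9·0.23] = 728.41 + 512.166 = 1240.58.
Because errors are independent across components, Cov(Tᵢ,Tⱼ) = Cov(Xᵢ,Xⱼ); the off-diagonal part of the true-score variance is the same as above.
True-score variance = [11²·0.69 + 21²·0.74 + 12.9²·0.85] + 512.166 = 551.279 + 512.166 = 1063.44.
Reliability = 1063.44 / 1240.58 = 0.857.

0.857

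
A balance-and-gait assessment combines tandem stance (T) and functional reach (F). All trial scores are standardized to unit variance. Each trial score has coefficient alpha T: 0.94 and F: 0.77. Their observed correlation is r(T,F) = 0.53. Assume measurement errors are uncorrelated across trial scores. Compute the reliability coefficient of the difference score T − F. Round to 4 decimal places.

0.6915

Var(T−F) = 1 + 1 − 2·0.53 = 2 − 1.06 = 0.94.
Because errors are independent across components, Cov(Tᵢ,Tⱼ) = Cov(Xᵢ,Xⱼ); the off-diagonal part of the true-score variance is the same as above.
True-score variance = [0.94 + 0.77] − 1.06 = 1.71 − 1.06 = 0.65.
Reliability = 0.65 / 0.94 = 0.6915.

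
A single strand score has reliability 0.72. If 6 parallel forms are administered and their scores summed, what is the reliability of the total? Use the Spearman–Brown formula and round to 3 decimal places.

0.939

ρ_k = kρ / (1 + (k−1)ρ) = 6·0.72 / (1 + 5·0.72) = 4.320 / 4.600 = 0.939.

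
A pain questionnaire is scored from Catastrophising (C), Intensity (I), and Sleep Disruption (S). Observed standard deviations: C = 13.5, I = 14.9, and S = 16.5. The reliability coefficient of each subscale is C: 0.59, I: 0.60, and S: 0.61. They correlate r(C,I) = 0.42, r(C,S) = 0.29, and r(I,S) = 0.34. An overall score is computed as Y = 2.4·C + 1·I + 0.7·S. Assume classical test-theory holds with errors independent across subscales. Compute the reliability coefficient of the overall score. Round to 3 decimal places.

Var(Y) = 2.4²·13.5² + 14.9² + 0.7²·16.5² + 2·[2.4·13.5·14.9·0.42 + 1.68·13.5·16.5·0.29 + 0.7·14.9·16.5·0.34] = 1405.17 + 739.591 = 2144.76.
Because errors are independent across components, Cov(Tᵢ,Tⱼ) = Cov(Xᵢ,Xⱼ); the off-diagonal part of the true-score variance is the same as above.
True-score variance = [2.4²·13.5²·0.59 + 14.9²·0.60 + 0.7²·16.5²·0.61] + 739.591 = 833.94 + 739.591 = 1573.53.
Reliability = 1573.53 / 2144.76 = 0.734.

0.734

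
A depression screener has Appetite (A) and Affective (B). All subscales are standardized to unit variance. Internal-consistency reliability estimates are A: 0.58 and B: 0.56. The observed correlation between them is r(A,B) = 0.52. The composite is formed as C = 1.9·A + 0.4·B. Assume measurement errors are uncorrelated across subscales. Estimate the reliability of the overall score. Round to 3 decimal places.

0.652

Var(C) = 1.9² + 0.4² + 2·[0.76·0.52] = 3.77 + 0.7904 = 4.5604.
Because errors are independent across components, Cov(Tᵢ,Tⱼ) = Cov(Xᵢ,Xⱼ); the off-diagonal part of the true-score variance is the same as above.
True-score variance = [1.9²·0.58 + 0.4²·0.56] + 0.7904 = 2.1834 + 0.7904 = 2.9738.
Reliability = 2.9738 / 4.5604 = 0.652.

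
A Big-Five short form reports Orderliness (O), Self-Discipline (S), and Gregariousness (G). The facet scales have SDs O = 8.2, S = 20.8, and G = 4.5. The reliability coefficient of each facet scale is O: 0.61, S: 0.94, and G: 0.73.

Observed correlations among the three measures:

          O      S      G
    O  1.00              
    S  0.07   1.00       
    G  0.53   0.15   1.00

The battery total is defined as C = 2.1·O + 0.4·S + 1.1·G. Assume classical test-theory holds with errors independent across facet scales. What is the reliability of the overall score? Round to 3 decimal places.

Var(C) = 2.1²·8.2² + 0.4²·20.8² + 1.1²·4.5² + 2·[0.84·8.2·20.8·0.07 + 2.31·8.2·4.5·0.53 + 0.44·20.8·4.5·0.15] = 390.253 + 122.766 = 513.02.
Because errors are independent across components, Cov(Tᵢ,Tⱼ) = Cov(Xᵢ,Xⱼ); the off-diagonal part of the true-score variance is the same as above.
True-score variance = [2.1²·8.2²·0.61 + 0.4²·20.8²·0.94 + 1.1²·4.5²·0.73] + 122.766 = 263.838 + 122.766 = 386.605.
Reliability = 386.605 / 513.02 = 0.754.

0.754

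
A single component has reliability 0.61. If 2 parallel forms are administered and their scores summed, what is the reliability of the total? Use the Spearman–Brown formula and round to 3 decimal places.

ρ_k = kρ / (1 + (k−1)ρ) = 2·0.61 / (1 + 1·0.61) = 1.220 / 1.610 = 0.758.

0.758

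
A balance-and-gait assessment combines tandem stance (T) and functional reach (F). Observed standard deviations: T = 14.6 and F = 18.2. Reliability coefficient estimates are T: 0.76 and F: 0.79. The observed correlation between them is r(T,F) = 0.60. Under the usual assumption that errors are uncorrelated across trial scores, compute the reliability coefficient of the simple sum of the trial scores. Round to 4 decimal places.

Var(T+F) = 14.6² + 18.2² + 2·[14.6·18.2·0.60] = 544.4 + 318.864 = 863.264.
Under uncorrelated errors the observed covariances equal the true-score covariances, so only the own-variance terms attenuate.
True-score variance = [14.6²·0.76 + 18.2²·0.79] + 318.864 = 423.681 + 318.864 = 742.545.
Reliability = 742.545 / 863.264 = 0.8602.

0.8602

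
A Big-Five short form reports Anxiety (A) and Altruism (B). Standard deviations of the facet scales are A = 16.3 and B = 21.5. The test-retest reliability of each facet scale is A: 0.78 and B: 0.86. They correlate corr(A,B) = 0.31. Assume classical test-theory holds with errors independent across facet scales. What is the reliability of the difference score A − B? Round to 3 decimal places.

0.759

Var(A−B) = 16.3² + 21.5² − 2·16.3·21.5·0.31 = 727.94 − 217.279 = 510.661.
Under uncorrelated errors the observed covariances equal the true-score covariances, so only the own-variance terms attenuate.
True-score variance = [16.3²·0.78 + 21.5²·0.86] − 217.279 = 604.773 − 217.279 = 387.494.
Reliability = 387.494 / 510.661 = 0.759.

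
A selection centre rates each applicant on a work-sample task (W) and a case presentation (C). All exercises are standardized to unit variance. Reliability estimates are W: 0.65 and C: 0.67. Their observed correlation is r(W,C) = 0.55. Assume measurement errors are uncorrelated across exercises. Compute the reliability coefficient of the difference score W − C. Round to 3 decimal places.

Var(W−C) = 1 + 1 − 2·0.55 = 2 − 1.1 = 0.9.
With uncorrelated errors the cross-covariances are all true-score covariance, so they carry over unchanged; only the diagonal terms shrink to ρᵢσᵢ².
True-score variance = [0.65 + 0.67] − 1.1 = 1.32 − 1.1 = 0.22.
Reliability = 0.22 / 0.9 = 0.244.

0.244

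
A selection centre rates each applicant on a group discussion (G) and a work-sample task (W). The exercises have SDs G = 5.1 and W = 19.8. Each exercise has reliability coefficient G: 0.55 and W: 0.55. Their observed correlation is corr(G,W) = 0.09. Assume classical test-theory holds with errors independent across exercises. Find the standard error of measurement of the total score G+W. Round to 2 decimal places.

13.72

Var(total) = 418.05 + 18.1764 = 436.226.
True-score variance = 229.928 + 18.1764 = 248.104, so reliability = 0.5688.
Error variance = 436.226 − 248.104 = 188.122; SEM = √188.122 = 13.72.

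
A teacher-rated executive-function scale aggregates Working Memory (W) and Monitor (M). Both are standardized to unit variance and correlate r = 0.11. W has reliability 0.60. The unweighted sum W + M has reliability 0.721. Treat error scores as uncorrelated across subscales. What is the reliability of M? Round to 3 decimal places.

Var(W+M) = 2 + 2·0.11 = 2.220.
True-score variance = ρ_W + ρ_M + 2·0.11, so 0.721 = (0.60 + ρ_M + 0.22) / 2.220.
ρ_M = 0.721·2.220 − 0.60 − 0.22 = 0.781.

0.781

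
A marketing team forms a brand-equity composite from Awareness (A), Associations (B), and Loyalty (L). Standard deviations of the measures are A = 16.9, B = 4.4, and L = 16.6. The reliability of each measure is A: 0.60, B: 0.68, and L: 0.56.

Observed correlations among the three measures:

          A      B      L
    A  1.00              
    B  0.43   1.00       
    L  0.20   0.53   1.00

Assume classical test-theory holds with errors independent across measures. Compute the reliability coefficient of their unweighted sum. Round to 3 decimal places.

0.710

Var(A+B+L) = 16.9² + 4.4² + 16.6² + 2·[16.9·4.4·0.43 + 16.9·16.6·0.20 + 4.4·16.6·0.53] = 580.53 + 253.588 = 834.118.
Because errors are independent across components, Cov(Tᵢ,Tⱼ) = Cov(Xᵢ,Xⱼ); the off-diagonal part of the true-score variance is the same as above.
True-score variance = [16.9²·0.60 + 4.4²·0.68 + 16.6²·0.56] + 253.588 = 338.844 + 253.588 = 592.432.
Reliability = 592.432 / 834.118 = 0.710.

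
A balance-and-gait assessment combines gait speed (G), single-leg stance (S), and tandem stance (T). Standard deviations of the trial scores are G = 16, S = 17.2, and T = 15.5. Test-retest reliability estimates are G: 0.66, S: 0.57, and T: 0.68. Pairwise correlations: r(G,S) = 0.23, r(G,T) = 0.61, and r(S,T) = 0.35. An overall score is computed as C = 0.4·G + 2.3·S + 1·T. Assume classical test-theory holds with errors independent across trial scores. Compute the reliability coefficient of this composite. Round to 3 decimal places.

Var(C) = 0.4²·16² + 2.3²·17.2² + 15.5² + 2·[0.92·16·17.2·0.23 + 0.4·16·15.5·0.61 + 2.3·17.2·15.5·0.35] = 1846.2 + 666.715 = 2512.92.
Because errors are independent across components, Cov(Tᵢ,Tⱼ) = Cov(Xᵢ,Xⱼ); the off-diagonal part of the true-score variance is the same as above.
True-score variance = [0.4²·16²·0.66 + 2.3²·17.2²·0.57 + 15.5²·0.68] + 666.715 = 1082.45 + 666.715 = 1749.16.
Reliability = 1749.16 / 2512.92 = 0.696.

0.696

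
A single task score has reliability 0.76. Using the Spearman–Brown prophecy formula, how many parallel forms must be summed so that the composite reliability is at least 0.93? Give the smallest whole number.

k ≥ ρ*(1−ρ₁)/(ρ₁(1−ρ*)) = 0.93·0.24 / (0.76·0.07) = 4.195.
Smallest integer k = 5.

5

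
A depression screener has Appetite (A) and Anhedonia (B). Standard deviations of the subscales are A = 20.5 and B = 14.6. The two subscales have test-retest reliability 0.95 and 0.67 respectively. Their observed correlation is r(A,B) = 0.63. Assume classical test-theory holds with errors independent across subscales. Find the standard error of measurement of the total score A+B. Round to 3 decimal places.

9.558

Var(total) = 633.41 + 377.118 = 1010.53.
True-score variance = 542.055 + 377.118 = 919.173, so reliability = 0.9096.
Error variance = 1010.53 − 919.173 = 91.3553; SEM = √91.3553 = 9.558.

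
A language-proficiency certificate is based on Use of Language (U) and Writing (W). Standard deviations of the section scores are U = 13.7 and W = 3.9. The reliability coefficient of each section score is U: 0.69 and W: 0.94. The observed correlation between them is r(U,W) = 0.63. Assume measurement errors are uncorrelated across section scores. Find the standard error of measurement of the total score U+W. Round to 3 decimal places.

7.687

Var(total) = 202.9 + 67.3218 = 270.222.
True-score variance = 143.803 + 67.3218 = 211.125, so reliability = 0.7813.
Error variance = 270.222 − 211.125 = 59.0965; SEM = √59.0965 = 7.687.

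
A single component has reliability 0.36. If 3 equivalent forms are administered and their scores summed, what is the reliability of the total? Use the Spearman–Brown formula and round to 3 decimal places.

ρ_k = kρ / (1 + (k−1)ρ) = 3·0.36 / (1 + 2·0.36) = 1.080 / 1.720 = 0.628.

0.628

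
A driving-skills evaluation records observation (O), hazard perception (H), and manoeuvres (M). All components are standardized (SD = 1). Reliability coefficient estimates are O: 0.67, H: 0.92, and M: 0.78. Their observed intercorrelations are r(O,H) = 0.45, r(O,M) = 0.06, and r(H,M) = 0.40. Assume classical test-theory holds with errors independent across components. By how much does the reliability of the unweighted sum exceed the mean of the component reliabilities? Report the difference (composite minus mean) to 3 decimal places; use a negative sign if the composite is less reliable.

0.079

Var(sum) = 3 + 1.82 = 4.82; true-score variance = 2.37 + 1.82 = 4.19; composite reliability = 0.8693.
Mean component reliability = 0.7900.
Difference = 0.8693 − 0.7900 = 0.079.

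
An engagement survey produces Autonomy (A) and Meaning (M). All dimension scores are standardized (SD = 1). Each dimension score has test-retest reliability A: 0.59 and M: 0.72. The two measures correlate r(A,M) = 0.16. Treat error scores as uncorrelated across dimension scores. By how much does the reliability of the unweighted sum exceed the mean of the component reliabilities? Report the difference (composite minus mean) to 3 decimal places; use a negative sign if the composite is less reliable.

Var(sum) = 2 + 0.32 = 2.32; true-score variance = 1.31 + 0.32 = 1.63; composite reliability = 0.7026.
Mean component reliability = 0.6550.
Difference = 0.7026 − 0.6550 = 0.048.

0.048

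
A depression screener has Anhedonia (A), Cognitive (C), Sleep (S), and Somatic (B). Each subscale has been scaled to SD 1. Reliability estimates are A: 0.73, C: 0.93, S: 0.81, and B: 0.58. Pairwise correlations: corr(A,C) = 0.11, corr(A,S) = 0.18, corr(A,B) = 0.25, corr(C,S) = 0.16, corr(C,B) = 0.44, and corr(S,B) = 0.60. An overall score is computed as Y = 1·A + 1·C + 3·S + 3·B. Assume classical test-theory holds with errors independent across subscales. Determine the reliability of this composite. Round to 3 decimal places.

Var(Y) = 1 + 1 + 3² + 3² + 2·[0.11 + 3·0.18 + 3·0.25 + 3·0.16 + 3·0.44 + 9·0.60] = 20 + 17.2 = 37.2.
With uncorrelated errors the cross-covariances are all true-score covariance, so they carry over unchanged; only the diagonal terms shrink to ρᵢσᵢ².
True-score variance = [0.73 + 0.93 + 3²·0.81 + 3²·0.58] + 17.2 = 14.17 + 17.2 = 31.37.
Reliability = 31.37 / 37.2 = 0.843.

0.843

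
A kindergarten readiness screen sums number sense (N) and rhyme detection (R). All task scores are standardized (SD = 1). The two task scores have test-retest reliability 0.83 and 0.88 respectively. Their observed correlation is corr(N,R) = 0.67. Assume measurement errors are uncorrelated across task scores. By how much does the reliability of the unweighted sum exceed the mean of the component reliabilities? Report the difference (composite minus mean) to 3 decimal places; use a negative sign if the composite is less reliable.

0.058

Var(sum) = 2 + 1.34 = 3.34; true-score variance = 1.71 + 1.34 = 3.05; composite reliability = 0.9132.
Mean component reliability = 0.8550.
Difference = 0.9132 − 0.8550 = 0.058.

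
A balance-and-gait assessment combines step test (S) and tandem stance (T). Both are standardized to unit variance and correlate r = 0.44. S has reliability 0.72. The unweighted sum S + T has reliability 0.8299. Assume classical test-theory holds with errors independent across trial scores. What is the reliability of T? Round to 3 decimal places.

Var(S+T) = 2 + 2·0.44 = 2.880.
True-score variance = ρ_S + ρ_T + 2·0.44, so 0.8299 = (0.72 + ρ_T + 0.88) / 2.880.
ρ_T = 0.8299·2.880 − 0.72 − 0.88 = 0.790.

0.790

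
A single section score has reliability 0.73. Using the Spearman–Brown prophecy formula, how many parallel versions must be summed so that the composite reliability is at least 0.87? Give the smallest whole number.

3

k ≥ ρ*(1−ρ₁)/(ρ₁(1−ρ*)) = 0.87·0.27 / (0.73·0.13) = 2.475.
Smallest integer k = 3.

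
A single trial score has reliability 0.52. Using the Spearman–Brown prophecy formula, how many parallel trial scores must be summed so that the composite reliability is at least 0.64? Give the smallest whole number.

k ≥ ρ*(1−ρ₁)/(ρ₁(1−ρ*)) = 0.64·0.48 / (0.52·0.36) = 1.641.
Smallest integer k = 2.

2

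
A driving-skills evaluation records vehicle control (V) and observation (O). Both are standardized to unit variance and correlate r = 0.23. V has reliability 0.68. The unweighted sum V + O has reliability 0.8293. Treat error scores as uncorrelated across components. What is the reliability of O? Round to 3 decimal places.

Var(V+O) = 2 + 2·0.23 = 2.460.
True-score variance = ρ_V + ρ_O + 2·0.23, so 0.8293 = (0.68 + ρ_O + 0.46) / 2.460.
ρ_O = 0.8293·2.460 − 0.68 − 0.46 = 0.900.

0.900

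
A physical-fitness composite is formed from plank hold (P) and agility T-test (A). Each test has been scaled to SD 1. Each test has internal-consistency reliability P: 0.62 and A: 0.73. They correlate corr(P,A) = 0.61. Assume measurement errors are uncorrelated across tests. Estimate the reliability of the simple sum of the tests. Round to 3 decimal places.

Var(P+A) = 2 + 2·[0.61] = 2 + 1.22 = 3.22.
With uncorrelated errors the cross-covariances are all true-score covariance, so they carry over unchanged; only the diagonal terms shrink to ρᵢσᵢ².
True-score variance = [0.62 + 0.73] + 1.22 = 1.35 + 1.22 = 2.57.
Reliability = 2.57 / 3.22 = 0.798.

0.798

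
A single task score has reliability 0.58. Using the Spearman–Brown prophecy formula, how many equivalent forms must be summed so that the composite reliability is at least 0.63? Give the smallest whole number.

k ≥ ρ*(1−ρ₁)/(ρ₁(1−ρ*)) = 0.63·0.42 / (0.58·0.37) = 1.233.
Smallest integer k = 2.

2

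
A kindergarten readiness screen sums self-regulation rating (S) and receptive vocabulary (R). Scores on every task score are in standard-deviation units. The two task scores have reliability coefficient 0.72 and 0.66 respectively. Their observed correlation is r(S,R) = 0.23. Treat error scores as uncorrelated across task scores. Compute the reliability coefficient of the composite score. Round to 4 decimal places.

0.7480

Var(S+R) = 2 + 2·[0.23] = 2 + 0.46 = 2.46.
Because errors are independent across components, Cov(Tᵢ,Tⱼ) = Cov(Xᵢ,Xⱼ); the off-diagonal part of the true-score variance is the same as above.
True-score variance = [0.72 + 0.66] + 0.46 = 1.38 + 0.46 = 1.84.
Reliability = 1.84 / 2.46 = 0.7480.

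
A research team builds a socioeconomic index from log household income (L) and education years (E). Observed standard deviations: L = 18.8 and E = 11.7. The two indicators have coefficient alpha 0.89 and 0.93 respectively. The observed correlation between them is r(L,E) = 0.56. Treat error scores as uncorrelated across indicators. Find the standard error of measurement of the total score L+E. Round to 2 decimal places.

6.96

Var(total) = 490.33 + 246.355 = 736.685.
True-score variance = 441.869 + 246.355 = 688.225, so reliability = 0.9342.
Error variance = 736.685 − 688.225 = 48.4607; SEM = √48.4607 = 6.96.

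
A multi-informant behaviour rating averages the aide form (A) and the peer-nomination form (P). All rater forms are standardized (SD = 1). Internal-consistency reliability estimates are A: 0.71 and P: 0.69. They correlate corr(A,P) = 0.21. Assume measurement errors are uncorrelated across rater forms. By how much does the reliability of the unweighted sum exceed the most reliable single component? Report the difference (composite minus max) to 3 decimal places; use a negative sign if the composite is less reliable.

Var(sum) = 2 + 0.42 = 2.42; true-score variance = 1.4 + 0.42 = 1.82; composite reliability = 0.7521.
Max component reliability = 0.7100.
Difference = 0.7521 − 0.7100 = 0.042.

0.042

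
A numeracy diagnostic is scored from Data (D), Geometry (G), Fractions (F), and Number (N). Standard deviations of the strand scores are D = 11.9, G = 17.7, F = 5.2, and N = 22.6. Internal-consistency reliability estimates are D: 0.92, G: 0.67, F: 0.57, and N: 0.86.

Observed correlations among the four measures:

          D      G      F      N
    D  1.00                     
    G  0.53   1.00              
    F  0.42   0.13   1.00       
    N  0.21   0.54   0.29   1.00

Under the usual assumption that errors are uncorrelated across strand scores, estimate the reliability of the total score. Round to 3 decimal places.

Var(D+G+F+N) = 11.9² + 17.7² + 5.2² + 22.6² + 2·[11.9·17.7·0.53 + 11.9·5.2·0.42 + 11.9·22.6·0.21 + 17.7·5.2·0.13 + 17.7·22.6·0.54 + 5.2·22.6·0.29] = 992.7 + 912.315 = 1905.02.
With uncorrelated errors the cross-covariances are all true-score covariance, so they carry over unchanged; only the diagonal terms shrink to ρᵢσᵢ².
True-score variance = [11.9²·0.92 + 17.7²·0.67 + 5.2²·0.57 + 22.6²·0.86] + 912.315 = 794.852 + 912.315 = 1707.17.
Reliability = 1707.17 / 1905.02 = 0.896.

0.896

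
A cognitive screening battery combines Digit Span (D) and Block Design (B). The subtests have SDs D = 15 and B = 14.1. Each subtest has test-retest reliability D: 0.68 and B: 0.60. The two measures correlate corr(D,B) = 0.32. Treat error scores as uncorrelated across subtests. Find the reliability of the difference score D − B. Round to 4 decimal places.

Var(D−B) = 15² + 14.1² − 2·15·14.1·0.32 = 423.81 − 135.36 = 288.45.
Under uncorrelated errors the observed covariances equal the true-score covariances, so only the own-variance terms attenuate.
True-score variance = [15²·0.68 + 14.1²·0.60] − 135.36 = 272.286 − 135.36 = 136.926.
Reliability = 136.926 / 288.45 = 0.4747.

0.4747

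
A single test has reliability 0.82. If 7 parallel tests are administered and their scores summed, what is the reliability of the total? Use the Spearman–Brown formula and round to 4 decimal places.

0.9696

ρ_k = kρ / (1 + (k−1)ρ) = 7·0.82 / (1 + 6·0.82) = 5.740 / 5.920 = 0.9696.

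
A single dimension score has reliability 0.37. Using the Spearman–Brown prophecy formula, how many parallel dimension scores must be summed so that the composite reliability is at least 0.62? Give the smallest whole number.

k ≥ ρ*(1−ρ₁)/(ρ₁(1−ρ*)) = 0.62·0.63 / (0.37·0.38) = 2.778.
Smallest integer k = 3.

3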